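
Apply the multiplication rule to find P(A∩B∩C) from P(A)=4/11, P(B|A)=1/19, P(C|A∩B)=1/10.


P(A∩B∩C) = P(A) * P(B|A) * P(C|A∩B)
= 4/11 * 1/19 * 1/10
= 4/209 * 1/10 = 2/1045

2/1045


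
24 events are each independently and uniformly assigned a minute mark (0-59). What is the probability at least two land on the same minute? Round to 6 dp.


P(all different) = prod((60-i)/60 for i=0..23) = 0.004721
P(at least one match) = 1 - 0.004721 = 0.995279

0.995279


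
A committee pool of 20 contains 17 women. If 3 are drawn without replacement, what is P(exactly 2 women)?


P(X=2) = C(17,2)*C(3,1) / C(20,3)
= 136*3 / 1140
= 408/1140 = 34/95

34/95


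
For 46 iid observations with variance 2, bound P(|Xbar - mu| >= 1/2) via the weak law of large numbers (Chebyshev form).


Var(Xbar) = Var(X)/n = 2/46
Chebyshev: P(|Xbar-mu| >= 1/2) <= Var(Xbar)/(1/2)^2 = (1/23)/(1/4) = 4/23

4/23


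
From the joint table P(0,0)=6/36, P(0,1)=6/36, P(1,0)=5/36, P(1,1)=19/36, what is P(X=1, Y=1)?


Read from table: P(X=1, Y=1) = 19/36

19/36


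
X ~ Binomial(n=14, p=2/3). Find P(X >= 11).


P(X>=11) = P(X=11) + P(X=12) + P(X=13) + P(X=14)
= 745472/4782969 + 372736/4782969 + 114688/4782969 + 16384/4782969
= 1249280/4782969

1249280/4782969


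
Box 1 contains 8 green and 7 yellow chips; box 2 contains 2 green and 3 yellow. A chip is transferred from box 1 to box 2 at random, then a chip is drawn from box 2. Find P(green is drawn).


P(transfer green) = 8/15; P(transfer yellow) = 7/15
If green transferred: Urn II has 3 green of 6, so P(green|green moved) = 1/2
If yellow transferred: Urn II has 2 green of 6, so P(green|yellow moved) = 1/3
By total probability: P(green) = 8/15*1/2 + 7/15*1/3 = 19/45

19/45


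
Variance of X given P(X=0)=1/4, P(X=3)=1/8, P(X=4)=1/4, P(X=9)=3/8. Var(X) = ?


E[X] = 19/4, E[X^2] = 71/2
Var(X) = E[X^2] - (E[X])^2 = 71/2 - (19/4)^2 = 207/16

207/16


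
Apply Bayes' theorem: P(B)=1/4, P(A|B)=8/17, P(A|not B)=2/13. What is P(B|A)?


P(A) = P(A|B)P(B) + P(A|B')P(B') = 8/17*1/4 + 2/13*3/4 = 103/442
P(B|A) = P(A|B)P(B)/P(A) = (2/17)/(103/442) = 52/103

52/103


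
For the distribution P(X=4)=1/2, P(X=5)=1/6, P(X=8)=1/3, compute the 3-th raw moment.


E[X^3] = sum(x^3 * P(x))
= 64*1/2 + 125*1/6 + 512*1/3
= 447/2

447/2


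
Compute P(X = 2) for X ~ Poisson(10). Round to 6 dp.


P(X=2) = e^(-10) * 10^2 / 2!
≈ 0.00004539992976 * 100 / 2
≈ 0.002270

0.002270


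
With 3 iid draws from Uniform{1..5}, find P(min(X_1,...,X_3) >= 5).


P(min >= 5) = P(all X_i >= 5) = (P(X_1 >= 5))^3
= (1/5)^3 = 1/125

1/125


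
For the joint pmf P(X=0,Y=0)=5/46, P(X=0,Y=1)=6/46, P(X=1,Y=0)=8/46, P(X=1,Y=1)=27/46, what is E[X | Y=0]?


P(Y=0) = 13/46
E[X|Y=0] = (0*5 + 1*8)/13 = 8/13

8/13


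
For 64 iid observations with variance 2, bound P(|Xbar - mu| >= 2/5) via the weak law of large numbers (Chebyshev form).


Var(Xbar) = Var(X)/n = 2/64
Chebyshev: P(|Xbar-mu| >= 2/5) <= Var(Xbar)/(2/5)^2 = (1/32)/(4/25) = 25/128

25/128


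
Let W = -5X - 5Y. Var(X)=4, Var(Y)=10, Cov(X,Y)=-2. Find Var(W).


Var(-5X - 5Y) = (-5)^2*Var(X) + (-5)^2*Var(Y) + 2*(-5)*(-5)*Cov(X,Y)
= 25*4 + 25*10 + 50*(-2)
= 100 + 250 - 100 = 250

250


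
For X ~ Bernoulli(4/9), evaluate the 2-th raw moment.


For Bernoulli: X in {0,1}
E[X^2] = 0^2*(1-4/9) + 1^2*4/9 = 4/9

4/9


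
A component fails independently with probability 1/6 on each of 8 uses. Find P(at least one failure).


P(at least one) = 1 - P(none)
P(none) = (1 - 1/6)^8 = (5/6)^8 = 390625/1679616
P(at least one) = 1 - 390625/1679616 = 1288991/1679616

1288991/1679616


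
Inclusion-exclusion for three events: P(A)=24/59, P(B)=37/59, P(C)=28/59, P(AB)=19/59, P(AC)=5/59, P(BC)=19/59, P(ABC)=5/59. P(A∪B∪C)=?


P(A∪B∪C) = P(A)+P(B)+P(C) - P(AB)-P(AC)-P(BC) + P(ABC)
= 24/59+37/59+28/59 - 19/59-5/59-19/59 + 5/59
= 51/59

51/59


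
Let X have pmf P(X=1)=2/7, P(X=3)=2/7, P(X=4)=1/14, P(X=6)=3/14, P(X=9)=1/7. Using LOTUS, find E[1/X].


E[1/X] = sum(g(x)*P(x))
= 1*2/7 + 1/3*2/7 + 1/4*1/14 + 1/6*3/14 + 1/9*1/7
= 227/504

227/504


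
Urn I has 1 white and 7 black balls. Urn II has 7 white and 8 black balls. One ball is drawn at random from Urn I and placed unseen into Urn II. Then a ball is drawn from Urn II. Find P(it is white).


P(transfer white) = 1/8; P(transfer black) = 7/8
If white transferred: Urn II has 8 white of 16, so P(white|white moved) = 1/2
If black transferred: Urn II has 7 white of 16, so P(white|black moved) = 7/16
By total probability: P(white) = 1/8*1/2 + 7/8*7/16 = 57/128

57/128


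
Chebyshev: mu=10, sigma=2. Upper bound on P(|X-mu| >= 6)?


k = 6/2 = 3
Chebyshev: P(|X-mu| >= k*sigma) <= 1/k^2 = 1/3^2 = 1/9

1/9


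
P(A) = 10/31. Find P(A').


P(A') = 1 - P(A) = 1 - 10/31 = 21/31

21/31


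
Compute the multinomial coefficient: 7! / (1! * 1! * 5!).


7! = 5040
Denominator: 1!=1 * 1!=1 * 5!=120
Coefficient = 5040 / 120 = 42

42


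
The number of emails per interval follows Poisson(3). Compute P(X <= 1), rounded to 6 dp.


P(X<=1) = e^(-3)*3^0/0! + e^(-3)*3^1/1!
≈ 0.0497870684 + 0.1493612051
= 0.1991482735
≈ 0.199148

0.199148


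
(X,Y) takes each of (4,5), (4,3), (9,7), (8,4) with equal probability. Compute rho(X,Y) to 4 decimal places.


Cov(X,Y) = 2.0625, Var(X) = 5.1875, Var(Y) = 2.1875
rho = Cov/(sqrt(VarX)*sqrt(VarY)) = 0.6123

0.6123


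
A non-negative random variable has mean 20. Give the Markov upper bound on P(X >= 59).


Markov: P(X >= a) <= E[X]/a
P(X >= 59) <= 20/59

20/59


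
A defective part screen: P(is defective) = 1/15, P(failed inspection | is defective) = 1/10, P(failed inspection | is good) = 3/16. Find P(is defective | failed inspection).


P(A) = P(A|B)P(B) + P(A|B')P(B') = 1/10*1/15 + 3/16*14/15 = 109/600
P(B|A) = P(A|B)P(B)/P(A) = (1/150)/(109/600) = 4/109

4/109


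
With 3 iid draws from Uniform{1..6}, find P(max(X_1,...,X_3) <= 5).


P(max <= 5) = P(all X_i <= 5) = (P(X_1 <= 5))^3
= (5/6)^3 = 125/216

125/216


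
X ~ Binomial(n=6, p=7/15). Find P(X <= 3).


P(X<=3) = P(X=0) + P(X=1) + P(X=2) + P(X=3)
= 262144/11390625 + 458752/3796875 + 200704/759375 + 702464/2278125
= 1632256/2278125

1632256/2278125


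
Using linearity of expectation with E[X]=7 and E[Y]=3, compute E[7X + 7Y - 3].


E[7X + 7Y - 3] = 7*E[X] + 7*E[Y] - 3
= (7)*(7) + (7)*(3) + (-3)
= 49 + 21 - 3 = 67

67


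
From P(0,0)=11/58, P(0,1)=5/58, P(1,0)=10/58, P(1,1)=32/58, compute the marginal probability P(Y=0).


P(Y=0) = P(0,0)+P(1,0) = 11/58 + 10/58 = 21/58

21/58


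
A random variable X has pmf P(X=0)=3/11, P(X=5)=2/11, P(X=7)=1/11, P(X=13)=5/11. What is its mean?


E[X] = sum(x * P(x))
= 0*3/11 + 5*2/11 + 7*1/11 + 13*5/11
= 82/11

82/11


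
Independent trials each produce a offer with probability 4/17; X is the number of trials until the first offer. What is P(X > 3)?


P(X > 3) = P(first 3 trials all fail) = (1-p)^3 = (13/17)^3 = 2197/4913

2197/4913


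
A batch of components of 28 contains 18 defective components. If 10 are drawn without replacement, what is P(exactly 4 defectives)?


P(X=4) = C(18,4)*C(10,6) / C(28,10)
= 3060*210 / 13123110
= 642600/13123110 = 3060/62491

3060/62491


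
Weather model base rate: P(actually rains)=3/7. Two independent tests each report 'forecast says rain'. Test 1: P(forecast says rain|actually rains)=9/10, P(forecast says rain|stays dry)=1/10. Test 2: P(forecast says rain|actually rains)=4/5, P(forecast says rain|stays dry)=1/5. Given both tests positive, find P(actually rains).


After test 1: P(+) = 9/10*3/7 + 1/10*4/7 = 31/70
P(B|+) = (27/70)/(31/70) = 27/31
After test 2 (use post1 as new prior): P(+) = 4/5*27/31 + 1/5*4/31 = 112/155
P(B|+,+) = (108/155)/(112/155) = 27/28

27/28


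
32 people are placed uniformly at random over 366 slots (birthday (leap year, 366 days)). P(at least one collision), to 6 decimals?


P(all different) = prod((366-i)/366 for i=0..31) = 0.247626
P(at least one match) = 1 - 0.247626 = 0.752374

0.752374


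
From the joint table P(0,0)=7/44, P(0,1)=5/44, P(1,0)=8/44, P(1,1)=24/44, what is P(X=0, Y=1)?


Read from table: P(X=0, Y=1) = 5/44

5/44


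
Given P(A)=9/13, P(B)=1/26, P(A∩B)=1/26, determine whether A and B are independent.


P(A)*P(B) = 9/13*1/26 = 9/338
P(A∩B) = 1/26 != 9/338, so not independent

No, A and B are not independent


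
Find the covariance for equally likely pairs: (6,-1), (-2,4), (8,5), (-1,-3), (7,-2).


E[X]=18/5, E[Y]=3/5, E[XY]=3
Cov(X,Y) = E[XY] - E[X]E[Y] = 3 - 18/5*3/5 = 21/25

21/25


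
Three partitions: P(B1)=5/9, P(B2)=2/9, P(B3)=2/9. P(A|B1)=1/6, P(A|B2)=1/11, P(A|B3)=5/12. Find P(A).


P(A) = P(A|B1)P(B1) + P(A|B2)P(B2) + P(A|B3)P(B3)
= 1/6*5/9 + 1/11*2/9 + 5/12*2/9
= 5/54 + 2/99 + 5/54 = 61/297

61/297


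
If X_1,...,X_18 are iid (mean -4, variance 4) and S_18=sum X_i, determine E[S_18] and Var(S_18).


E[S_n] = n*mu = 18*-4 = -72
Var(S_n) = n*sigma^2 = 18*4 = 72

E[S_18]=-72, Var(S_18)=72


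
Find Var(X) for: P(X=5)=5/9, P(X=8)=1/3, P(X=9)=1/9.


E[X] = 58/9, E[X^2] = 398/9
Var(X) = E[X^2] - (E[X])^2 = 398/9 - (58/9)^2 = 218/81

218/81


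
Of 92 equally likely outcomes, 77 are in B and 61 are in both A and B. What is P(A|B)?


P(A|B) = P(A∩B)/P(B) = (61/92)/(77/92) = 61/77

61/77


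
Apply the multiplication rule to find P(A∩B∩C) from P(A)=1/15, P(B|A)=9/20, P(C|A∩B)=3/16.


P(A∩B∩C) = P(A) * P(B|A) * P(C|A∩B)
= 1/15 * 9/20 * 3/16
= 3/100 * 3/16 = 9/1600

9/1600


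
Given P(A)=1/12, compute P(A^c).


P(A') = 1 - P(A) = 1 - 1/12 = 11/12

11/12


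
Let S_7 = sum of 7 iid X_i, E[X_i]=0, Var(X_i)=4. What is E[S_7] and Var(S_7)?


E[S_n] = n*mu = 7*0 = 0
Var(S_n) = n*sigma^2 = 7*4 = 28

E[S_7]=0, Var(S_7)=28


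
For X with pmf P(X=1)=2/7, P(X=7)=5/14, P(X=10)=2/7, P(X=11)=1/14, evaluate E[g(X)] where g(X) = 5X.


E[5X] = sum(g(x)*P(x))
= 5*2/7 + 35*5/14 + 50*2/7 + 55*1/14
= 225/7

225/7


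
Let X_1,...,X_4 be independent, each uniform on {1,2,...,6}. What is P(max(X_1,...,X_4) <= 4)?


P(max <= 4) = P(all X_i <= 4) = (P(X_1 <= 4))^4
= (4/6)^4 = (2/3)^4 = 16/81

16/81


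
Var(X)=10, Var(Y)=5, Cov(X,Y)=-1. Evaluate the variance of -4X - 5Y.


Var(-4X - 5Y) = (-4)^2*Var(X) + (-5)^2*Var(Y) + 2*(-4)*(-5)*Cov(X,Y)
= 16*10 + 25*5 + 40*(-1)
= 160 + 125 - 40 = 245

245


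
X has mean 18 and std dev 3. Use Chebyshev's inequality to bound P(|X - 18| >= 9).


k = 9/3 = 3
Chebyshev: P(|X-mu| >= k*sigma) <= 1/k^2 = 1/3^2 = 1/9

1/9


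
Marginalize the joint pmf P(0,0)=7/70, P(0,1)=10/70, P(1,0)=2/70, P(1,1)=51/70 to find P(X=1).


P(X=1) = P(1,0)+P(1,1) = 2/70 + 51/70 = 53/70

53/70


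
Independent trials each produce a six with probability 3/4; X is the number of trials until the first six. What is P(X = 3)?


P(X=3) = (1-p)^2 * p = (1/4)^2 * 3/4
= 1/16 * 3/4 = 3/64

3/64


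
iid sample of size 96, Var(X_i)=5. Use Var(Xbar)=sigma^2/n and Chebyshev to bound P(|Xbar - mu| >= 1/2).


Var(Xbar) = Var(X)/n = 5/96
Chebyshev: P(|Xbar-mu| >= 1/2) <= Var(Xbar)/(1/2)^2 = (5/96)/(1/4) = 5/24

5/24


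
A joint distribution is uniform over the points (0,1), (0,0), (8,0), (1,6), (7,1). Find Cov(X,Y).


E[X]=16/5, E[Y]=8/5, E[XY]=13/5
Cov(X,Y) = E[XY] - E[X]E[Y] = 13/5 - 16/5*8/5 = -63/25

-63/25


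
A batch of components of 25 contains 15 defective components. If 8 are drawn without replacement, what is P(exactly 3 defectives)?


P(X=3) = C(15,3)*C(10,5) / C(25,8)
= 455*252 / 1081575
= 114660/1081575 = 2548/24035

2548/24035


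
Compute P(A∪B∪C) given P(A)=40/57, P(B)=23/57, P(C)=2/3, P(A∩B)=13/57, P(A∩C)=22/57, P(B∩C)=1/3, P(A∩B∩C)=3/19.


P(A∪B∪C) = P(A)+P(B)+P(C) - P(AB)-P(AC)-P(BC) + P(ABC)
= 40/57+23/57+2/3 - 13/57-22/57-1/3 + 3/19
= 56/57

56/57


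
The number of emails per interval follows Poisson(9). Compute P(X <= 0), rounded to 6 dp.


P(X<=0) = e^(-9)*9^0/0!
≈ 0.0001234098
≈ 0.000123

0.000123


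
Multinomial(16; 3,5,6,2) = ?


16! = 20922789888000
Denominator: 3!=6 * 5!=120 * 6!=720 * 2!=2
Coefficient = 20922789888000 / 1036800 = 20180160

20180160


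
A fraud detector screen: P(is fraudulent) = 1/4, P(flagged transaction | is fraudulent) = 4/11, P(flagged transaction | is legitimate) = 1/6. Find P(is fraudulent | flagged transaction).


P(A) = P(A|B)P(B) + P(A|B')P(B') = 4/11*1/4 + 1/6*3/4 = 19/88
P(B|A) = P(A|B)P(B)/P(A) = (1/11)/(19/88) = 8/19

8/19


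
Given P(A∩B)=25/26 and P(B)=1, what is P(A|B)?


P(A|B) = P(A∩B)/P(B) = (50/52)/(52/52) = 50/52 = 25/26

25/26


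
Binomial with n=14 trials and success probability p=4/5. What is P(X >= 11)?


P(X>=11) = P(X=11) + P(X=12) + P(X=13) + P(X=14)
= 1526726656/6103515625 + 1526726656/6103515625 + 939524096/6103515625 + 268435456/6103515625
= 4261412864/6103515625

4261412864/6103515625


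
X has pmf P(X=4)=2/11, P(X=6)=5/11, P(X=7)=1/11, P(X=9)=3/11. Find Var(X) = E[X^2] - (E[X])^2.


E[X] = 72/11, E[X^2] = 504/11
Var(X) = E[X^2] - (E[X])^2 = 504/11 - (72/11)^2 = 360/121

360/121


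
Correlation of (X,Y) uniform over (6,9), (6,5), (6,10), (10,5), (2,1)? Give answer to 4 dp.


Cov(X,Y) = 3.2000, Var(X) = 6.4000, Var(Y) = 10.4000
rho = Cov/(sqrt(VarX)*sqrt(VarY)) = 0.3922

0.3922


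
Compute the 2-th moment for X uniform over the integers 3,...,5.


E[X^2] = (1/3) * sum(x^2 for x=3..5)
= 50/3

50/3


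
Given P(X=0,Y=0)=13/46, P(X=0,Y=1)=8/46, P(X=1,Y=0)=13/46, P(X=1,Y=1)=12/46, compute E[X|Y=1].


P(Y=1) = 20/46
E[X|Y=1] = (0*8 + 1*12)/20 = 12/20 = 3/5

3/5


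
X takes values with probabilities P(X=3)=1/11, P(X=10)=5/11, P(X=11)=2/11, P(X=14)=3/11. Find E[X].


E[X] = sum(x * P(x))
= 3*1/11 + 10*5/11 + 11*2/11 + 14*3/11
= 117/11

117/11


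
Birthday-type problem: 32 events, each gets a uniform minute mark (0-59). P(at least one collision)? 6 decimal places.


P(all different) = prod((60-i)/60 for i=0..31) = 0.000034
P(at least one match) = 1 - 0.000034 = 0.999966

0.999966


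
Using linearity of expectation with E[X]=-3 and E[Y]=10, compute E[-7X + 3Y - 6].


E[-7X + 3Y - 6] = -7*E[X] + 3*E[Y] - 6
= (-7)*(-3) + (3)*(10) + (-6)
= 21 + 30 - 6 = 45

45


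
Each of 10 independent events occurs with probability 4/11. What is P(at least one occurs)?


P(at least one) = 1 - P(none)
P(none) = (1 - 4/11)^10 = (7/11)^10 = 282475249/25937424601
P(at least one) = 1 - 282475249/25937424601 = 25654949352/25937424601

25654949352/25937424601


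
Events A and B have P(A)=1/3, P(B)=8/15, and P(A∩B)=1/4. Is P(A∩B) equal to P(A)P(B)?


P(A)*P(B) = 1/3*8/15 = 8/45
P(A∩B) = 1/4 != 8/45, so not independent

No, A and B are not independent


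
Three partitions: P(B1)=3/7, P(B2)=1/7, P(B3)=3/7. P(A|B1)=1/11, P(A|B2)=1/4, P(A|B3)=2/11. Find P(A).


P(A) = P(A|B1)P(B1) + P(A|B2)P(B2) + P(A|B3)P(B3)
= 1/11*3/7 + 1/4*1/7 + 2/11*3/7
= 3/77 + 1/28 + 6/77 = 47/308

47/308


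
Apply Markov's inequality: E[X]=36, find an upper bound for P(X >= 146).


Markov: P(X >= a) <= E[X]/a
P(X >= 146) <= 36/146 = 18/73

18/73


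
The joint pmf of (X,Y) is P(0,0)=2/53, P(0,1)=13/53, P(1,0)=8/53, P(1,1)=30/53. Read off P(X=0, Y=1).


Read from table: P(X=0, Y=1) = 13/53

13/53


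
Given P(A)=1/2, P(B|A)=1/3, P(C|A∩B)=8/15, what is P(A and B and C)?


P(A∩B∩C) = P(A) * P(B|A) * P(C|A∩B)
= 1/2 * 1/3 * 8/15
= 1/6 * 8/15 = 4/45

4/45


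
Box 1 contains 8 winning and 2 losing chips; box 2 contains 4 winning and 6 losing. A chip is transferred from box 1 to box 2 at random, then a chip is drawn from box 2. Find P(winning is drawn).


P(transfer winning) = 8/10 = 4/5; P(transfer losing) = 1/5
If winning transferred: Urn II has 5 winning of 11, so P(winning|winning moved) = 5/11
If losing transferred: Urn II has 4 winning of 11, so P(winning|losing moved) = 4/11
By total probability: P(winning) = 4/5*5/11 + 1/5*4/11 = 24/55

24/55


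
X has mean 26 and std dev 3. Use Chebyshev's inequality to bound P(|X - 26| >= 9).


k = 9/3 = 3
Chebyshev: P(|X-mu| >= k*sigma) <= 1/k^2 = 1/3^2 = 1/9

1/9


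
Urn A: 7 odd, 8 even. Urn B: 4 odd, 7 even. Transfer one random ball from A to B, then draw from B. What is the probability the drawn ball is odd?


P(transfer odd) = 7/15; P(transfer even) = 8/15
If odd transferred: Urn II has 5 odd of 12, so P(odd|odd moved) = 5/12
If even transferred: Urn II has 4 odd of 12, so P(odd|even moved) = 1/3
By total probability: P(odd) = 7/15*5/12 + 8/15*1/3 = 67/180

67/180


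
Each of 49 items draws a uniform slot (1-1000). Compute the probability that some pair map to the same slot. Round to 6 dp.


P(all different) = prod((1000-i)/1000 for i=0..48) = 0.302557
P(at least one match) = 1 - 0.302557 = 0.697443

0.697443


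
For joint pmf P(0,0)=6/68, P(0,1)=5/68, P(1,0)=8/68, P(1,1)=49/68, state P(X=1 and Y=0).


Read from table: P(X=1, Y=0) = 8/68 = 2/17

2/17


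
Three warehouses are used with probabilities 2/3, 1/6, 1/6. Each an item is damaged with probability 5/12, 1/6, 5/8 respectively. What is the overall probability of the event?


P(A) = P(A|B1)P(B1) + P(A|B2)P(B2) + P(A|B3)P(B3)
= 5/12*2/3 + 1/6*1/6 + 5/8*1/6
= 5/18 + 1/36 + 5/48 = 59/144

59/144


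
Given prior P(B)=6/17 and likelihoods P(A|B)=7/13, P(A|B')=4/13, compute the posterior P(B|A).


P(A) = P(A|B)P(B) + P(A|B')P(B') = 7/13*6/17 + 4/13*11/17 = 86/221
P(B|A) = P(A|B)P(B)/P(A) = (42/221)/(86/221) = 21/43

21/43


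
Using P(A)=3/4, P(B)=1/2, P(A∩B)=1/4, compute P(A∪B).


P(A∪B) = P(A) + P(B) - P(A∩B)
= 3/4 + 1/2 - 1/4 = 1

1


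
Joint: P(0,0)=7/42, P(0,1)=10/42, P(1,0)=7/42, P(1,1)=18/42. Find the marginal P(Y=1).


P(Y=1) = P(0,1)+P(1,1) = 10/42 + 18/42 = 28/42 = 2/3

2/3


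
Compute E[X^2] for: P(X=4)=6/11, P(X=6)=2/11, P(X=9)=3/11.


E[X^2] = sum(x^2 * P(x))
= 16*6/11 + 36*2/11 + 81*3/11
= 411/11

411/11


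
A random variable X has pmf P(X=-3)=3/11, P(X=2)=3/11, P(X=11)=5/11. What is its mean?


E[X] = sum(x * P(x))
= -3*3/11 + 2*3/11 + 11*5/11
= 52/11

52/11


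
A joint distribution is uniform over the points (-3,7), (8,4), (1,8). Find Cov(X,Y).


E[X]=2, E[Y]=19/3, E[XY]=19/3
Cov(X,Y) = E[XY] - E[X]E[Y] = 19/3 - 2*19/3 = -19/3

-19/3


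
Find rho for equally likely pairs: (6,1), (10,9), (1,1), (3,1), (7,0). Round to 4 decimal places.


Cov(X,Y) = 7.0400, Var(X) = 9.8400, Var(Y) = 11.0400
rho = Cov/(sqrt(VarX)*sqrt(VarY)) = 0.6754

0.6754


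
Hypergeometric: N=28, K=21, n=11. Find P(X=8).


P(X=8) = C(21,8)*C(7,3) / C(28,11)
= 203490*35 / 21474180
= 7122150/21474180 = 595/1794

595/1794


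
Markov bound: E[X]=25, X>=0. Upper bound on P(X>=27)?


Markov: P(X >= a) <= E[X]/a
P(X >= 27) <= 25/27

25/27


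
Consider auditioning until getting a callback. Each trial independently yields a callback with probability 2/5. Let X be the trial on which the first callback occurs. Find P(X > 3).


P(X > 3) = P(first 3 trials all fail) = (1-p)^3 = (3/5)^3 = 27/125

27/125


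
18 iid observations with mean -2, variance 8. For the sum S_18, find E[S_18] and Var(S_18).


E[S_n] = n*mu = 18*-2 = -36
Var(S_n) = n*sigma^2 = 18*8 = 144

E[S_18]=-36, Var(S_18)=144


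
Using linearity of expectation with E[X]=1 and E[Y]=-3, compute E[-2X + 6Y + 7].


E[-2X + 6Y + 7] = -2*E[X] + 6*E[Y] + 7
= (-2)*(1) + (6)*(-3) + (7)
= -2 - 18 + 7 = -13

-13


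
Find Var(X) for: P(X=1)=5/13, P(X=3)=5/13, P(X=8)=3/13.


E[X] = 44/13, E[X^2] = 242/13
Var(X) = E[X^2] - (E[X])^2 = 242/13 - (44/13)^2 = 1210/169

1210/169


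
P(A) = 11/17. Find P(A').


P(A') = 1 - P(A) = 1 - 11/17 = 6/17

6/17


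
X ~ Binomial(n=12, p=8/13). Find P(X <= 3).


P(X<=3) = P(X=0) + P(X=1) + P(X=2) + P(X=3)
= 244140625/23298085122481 + 4687500000/23298085122481 + 41250000000/23298085122481 + 220000000000/23298085122481
= 266181640625/23298085122481

266181640625/23298085122481


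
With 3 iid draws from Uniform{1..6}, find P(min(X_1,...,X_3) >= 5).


P(min >= 5) = P(all X_i >= 5) = (P(X_1 >= 5))^3
= (2/6)^3 = (1/3)^3 = 1/27

1/27


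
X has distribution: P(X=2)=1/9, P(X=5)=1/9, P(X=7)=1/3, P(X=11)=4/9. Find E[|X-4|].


E[|X-4|] = sum(g(x)*P(x))
= 2*1/9 + 1*1/9 + 3*1/3 + 7*4/9
= 40/9

40/9


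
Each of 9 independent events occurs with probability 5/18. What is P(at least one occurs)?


P(at least one) = 1 - P(none)
P(none) = (1 - 5/18)^9 = (13/18)^9 = 10604499373/198359290368
P(at least one) = 1 - 10604499373/198359290368 = 187754790995/198359290368

187754790995/198359290368


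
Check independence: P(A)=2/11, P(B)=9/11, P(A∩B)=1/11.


P(A)*P(B) = 2/11*9/11 = 18/121
P(A∩B) = 1/11 != 18/121, so not independent

No, A and B are not independent


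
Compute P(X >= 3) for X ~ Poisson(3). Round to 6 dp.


P(X>=3) = 1 - P(X<=2) = 1 - (e^(-3)*3^0/0! + e^(-3)*3^1/1! + e^(-3)*3^2/2!)
≈ 1 - (0.0497870684 + 0.1493612051 + 0.2240418077)
= 1 - 0.4231900812 = 0.5768099188
≈ 0.576810

0.576810


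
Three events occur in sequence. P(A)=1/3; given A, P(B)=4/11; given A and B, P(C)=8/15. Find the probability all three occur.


P(A∩B∩C) = P(A) * P(B|A) * P(C|A∩B)
= 1/3 * 4/11 * 8/15
= 4/33 * 8/15 = 32/495

32/495


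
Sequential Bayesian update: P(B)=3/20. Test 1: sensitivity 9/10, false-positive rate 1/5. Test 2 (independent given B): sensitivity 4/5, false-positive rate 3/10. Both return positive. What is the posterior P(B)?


After test 1: P(+) = 9/10*3/20 + 1/5*17/20 = 61/200
P(B|+) = (27/200)/(61/200) = 27/61
After test 2 (use post1 as new prior): P(+) = 4/5*27/61 + 3/10*34/61 = 159/305
P(B|+,+) = (108/305)/(159/305) = 36/53

36/53


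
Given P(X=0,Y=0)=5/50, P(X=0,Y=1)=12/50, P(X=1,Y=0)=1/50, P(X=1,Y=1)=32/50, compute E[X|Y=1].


P(Y=1) = 44/50
E[X|Y=1] = (0*12 + 1*32)/44 = 32/44 = 8/11

8/11


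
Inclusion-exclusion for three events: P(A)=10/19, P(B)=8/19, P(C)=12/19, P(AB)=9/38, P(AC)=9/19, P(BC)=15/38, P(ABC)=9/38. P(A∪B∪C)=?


P(A∪B∪C) = P(A)+P(B)+P(C) - P(AB)-P(AC)-P(BC) + P(ABC)
= 10/19+8/19+12/19 - 9/38-9/19-15/38 + 9/38
= 27/38

27/38


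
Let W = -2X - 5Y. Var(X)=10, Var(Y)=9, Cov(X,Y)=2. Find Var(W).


Var(-2X - 5Y) = (-2)^2*Var(X) + (-5)^2*Var(Y) + 2*(-2)*(-5)*Cov(X,Y)
= 4*10 + 25*9 + 20*2
= 40 + 225 + 40 = 305

305


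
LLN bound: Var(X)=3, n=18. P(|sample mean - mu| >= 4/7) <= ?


Var(Xbar) = Var(X)/n = 3/18
Chebyshev: P(|Xbar-mu| >= 4/7) <= Var(Xbar)/(4/7)^2 = (1/6)/(16/49) = 49/96

49/96


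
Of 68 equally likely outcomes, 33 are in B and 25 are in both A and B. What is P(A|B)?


P(A|B) = P(A∩B)/P(B) = (25/68)/(33/68) = 25/33

25/33


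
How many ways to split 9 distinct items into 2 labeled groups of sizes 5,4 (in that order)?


9! = 362880
Denominator: 5!=120 * 4!=24
Coefficient = 362880 / 2880 = 126

126


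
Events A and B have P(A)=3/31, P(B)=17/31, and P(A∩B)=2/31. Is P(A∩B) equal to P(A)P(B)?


P(A)*P(B) = 3/31*17/31 = 51/961
P(A∩B) = 2/31 != 51/961, so not independent

No, A and B are not independent


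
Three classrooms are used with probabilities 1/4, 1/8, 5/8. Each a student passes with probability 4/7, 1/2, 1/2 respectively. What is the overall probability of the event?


P(A) = P(A|B1)P(B1) + P(A|B2)P(B2) + P(A|B3)P(B3)
= 4/7*1/4 + 1/2*1/8 + 1/2*5/8
= 1/7 + 1/16 + 5/16 = 29/56

29/56


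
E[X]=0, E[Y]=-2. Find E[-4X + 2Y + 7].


E[-4X + 2Y + 7] = -4*E[X] + 2*E[Y] + 7
= (-4)*(0) + (2)*(-2) + (7)
= 0 - 4 + 7 = 3

3


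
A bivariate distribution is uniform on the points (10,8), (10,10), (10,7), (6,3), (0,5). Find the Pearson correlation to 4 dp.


Cov(X,Y) = 6.0800, Var(X) = 15.3600, Var(Y) = 5.8400
rho = Cov/(sqrt(VarX)*sqrt(VarY)) = 0.6420

0.6420


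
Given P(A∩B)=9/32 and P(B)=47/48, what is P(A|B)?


P(A|B) = P(A∩B)/P(B) = (27/96)/(94/96) = 27/94

27/94


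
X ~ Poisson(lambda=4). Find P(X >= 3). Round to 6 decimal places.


P(X>=3) = 1 - P(X<=2) = 1 - (e^(-4)*4^0/0! + e^(-4)*4^1/1! + e^(-4)*4^2/2!)
≈ 1 - (0.0183156389 + 0.0732625556 + 0.1465251111)
= 1 - 0.2381033056 = 0.7618966944
≈ 0.761897

0.761897


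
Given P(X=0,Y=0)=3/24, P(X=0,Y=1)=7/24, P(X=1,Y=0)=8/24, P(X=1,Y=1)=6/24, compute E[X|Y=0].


P(Y=0) = 11/24
E[X|Y=0] = (0*3 + 1*8)/11 = 8/11

8/11


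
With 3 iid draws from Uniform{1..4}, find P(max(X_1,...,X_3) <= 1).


P(max <= 1) = P(all X_i <= 1) = (P(X_1 <= 1))^3
= (1/4)^3 = 1/64

1/64


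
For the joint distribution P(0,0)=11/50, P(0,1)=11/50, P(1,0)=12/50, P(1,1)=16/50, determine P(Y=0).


P(Y=0) = P(0,0)+P(1,0) = 11/50 + 12/50 = 23/50

23/50


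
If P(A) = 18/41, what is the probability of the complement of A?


P(A') = 1 - P(A) = 1 - 18/41 = 23/41

23/41


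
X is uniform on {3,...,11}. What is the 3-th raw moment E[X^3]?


E[X^3] = (1/9) * sum(x^3 for x=3..11)
= 4347/9 = 483

483


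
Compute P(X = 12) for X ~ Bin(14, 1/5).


P(X=12) = C(14,12) * p^12 * (1-p)^2
= 91 * 1/244140625 * 16/25
= 1456/6103515625

1456/6103515625


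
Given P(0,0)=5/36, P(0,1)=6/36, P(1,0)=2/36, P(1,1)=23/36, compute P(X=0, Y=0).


Read from table: P(X=0, Y=0) = 5/36

5/36


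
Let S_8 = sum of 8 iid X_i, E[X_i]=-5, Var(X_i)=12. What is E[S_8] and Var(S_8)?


E[S_n] = n*mu = 8*-5 = -40
Var(S_n) = n*sigma^2 = 8*12 = 96

E[S_8]=-40, Var(S_8)=96


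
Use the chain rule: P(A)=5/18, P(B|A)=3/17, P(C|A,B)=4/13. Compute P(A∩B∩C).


P(A∩B∩C) = P(A) * P(B|A) * P(C|A∩B)
= 5/18 * 3/17 * 4/13
= 5/102 * 4/13 = 10/663

10/663


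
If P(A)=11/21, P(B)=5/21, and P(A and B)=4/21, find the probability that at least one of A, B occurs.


P(A∪B) = P(A) + P(B) - P(A∩B)
= 11/21 + 5/21 - 4/21 = 4/7

4/7


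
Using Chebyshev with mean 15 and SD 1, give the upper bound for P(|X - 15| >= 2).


k = 2/1 = 2
Chebyshev: P(|X-mu| >= k*sigma) <= 1/k^2 = 1/2^2 = 1/4

1/4


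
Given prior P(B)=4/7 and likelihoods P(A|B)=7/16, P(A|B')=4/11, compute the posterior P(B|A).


P(A) = P(A|B)P(B) + P(A|B')P(B') = 7/16*4/7 + 4/11*3/7 = 125/308
P(B|A) = P(A|B)P(B)/P(A) = (1/4)/(125/308) = 77/125

77/125


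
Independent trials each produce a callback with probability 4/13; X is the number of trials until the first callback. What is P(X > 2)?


P(X > 2) = P(first 2 trials all fail) = (1-p)^2 = (9/13)^2 = 81/169

81/169


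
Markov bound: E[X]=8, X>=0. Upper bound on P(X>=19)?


Markov: P(X >= a) <= E[X]/a
P(X >= 19) <= 8/19

8/19


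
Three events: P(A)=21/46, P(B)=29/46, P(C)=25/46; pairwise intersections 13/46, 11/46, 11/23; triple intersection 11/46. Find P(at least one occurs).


P(A∪B∪C) = P(A)+P(B)+P(C) - P(AB)-P(AC)-P(BC) + P(ABC)
= 21/46+29/46+25/46 - 13/46-11/46-11/23 + 11/46
= 20/23

20/23


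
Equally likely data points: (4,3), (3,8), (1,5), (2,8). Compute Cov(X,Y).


E[X]=5/2, E[Y]=6, E[XY]=57/4
Cov(X,Y) = E[XY] - E[X]E[Y] = 57/4 - 5/2*6 = -3/4

-3/4


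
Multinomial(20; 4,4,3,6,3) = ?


20! = 2432902008176640000
Denominator: 4!=24 * 4!=24 * 3!=6 * 6!=720 * 3!=6
Coefficient = 2432902008176640000 / 14929920 = 162954792000

162954792000


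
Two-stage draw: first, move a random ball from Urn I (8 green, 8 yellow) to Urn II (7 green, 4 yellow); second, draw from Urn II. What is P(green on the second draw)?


P(transfer green) = 8/16 = 1/2; P(transfer yellow) = 1/2
If green transferred: Urn II has 8 green of 12, so P(green|green moved) = 2/3
If yellow transferred: Urn II has 7 green of 12, so P(green|yellow moved) = 7/12
By total probability: P(green) = 1/2*2/3 + 1/2*7/12 = 5/8

5/8


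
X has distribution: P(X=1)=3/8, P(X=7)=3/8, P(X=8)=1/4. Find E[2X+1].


E[2X+1] = sum(g(x)*P(x))
= 3*3/8 + 15*3/8 + 17*1/4
= 11

11


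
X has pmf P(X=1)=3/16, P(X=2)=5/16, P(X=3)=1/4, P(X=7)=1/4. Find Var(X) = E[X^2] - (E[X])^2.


E[X] = 53/16, E[X^2] = 255/16
Var(X) = E[X^2] - (E[X])^2 = 255/16 - (53/16)^2 = 1271/256

1271/256


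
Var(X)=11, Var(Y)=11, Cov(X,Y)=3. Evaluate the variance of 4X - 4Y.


Var(4X - 4Y) = 4^2*Var(X) + (-4)^2*Var(Y) + 2*4*(-4)*Cov(X,Y)
= 16*11 + 16*11 - 32*3
= 176 + 176 - 96 = 256

256


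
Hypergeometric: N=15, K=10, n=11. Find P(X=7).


P(X=7) = C(10,7)*C(5,4) / C(15,11)
= 120*5 / 1365
= 600/1365 = 40/91

40/91


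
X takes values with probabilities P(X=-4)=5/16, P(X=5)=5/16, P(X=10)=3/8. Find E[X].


E[X] = sum(x * P(x))
= -4*5/16 + 5*5/16 + 10*3/8
= 65/16

65/16


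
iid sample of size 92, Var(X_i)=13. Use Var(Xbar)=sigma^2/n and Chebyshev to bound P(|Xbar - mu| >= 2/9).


Var(Xbar) = Var(X)/n = 13/92
Chebyshev: P(|Xbar-mu| >= 2/9) <= Var(Xbar)/(2/9)^2 = (13/92)/(4/81) = 1053/368
Bound exceeds 1, so trivial bound: 1

1


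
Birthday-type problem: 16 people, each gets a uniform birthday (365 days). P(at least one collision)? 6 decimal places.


P(all different) = prod((365-i)/365 for i=0..15) = 0.716396
P(at least one match) = 1 - 0.716396 = 0.283604

0.283604


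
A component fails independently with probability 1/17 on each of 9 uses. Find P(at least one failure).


P(at least one) = 1 - P(none)
P(none) = (1 - 1/17)^9 = (16/17)^9 = 68719476736/118587876497
P(at least one) = 1 - 68719476736/118587876497 = 49868399761/118587876497

49868399761/118587876497


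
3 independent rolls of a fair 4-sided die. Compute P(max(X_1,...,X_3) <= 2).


P(max <= 2) = P(all X_i <= 2) = (P(X_1 <= 2))^3
= (2/4)^3 = (1/2)^3 = 1/8

1/8


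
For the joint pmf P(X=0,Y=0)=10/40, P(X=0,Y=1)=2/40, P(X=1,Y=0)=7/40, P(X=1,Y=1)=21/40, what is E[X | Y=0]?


P(Y=0) = 17/40
E[X|Y=0] = (0*10 + 1*7)/17 = 7/17

7/17


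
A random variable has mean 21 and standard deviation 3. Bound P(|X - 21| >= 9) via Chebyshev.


k = 9/3 = 3
Chebyshev: P(|X-mu| >= k*sigma) <= 1/k^2 = 1/3^2 = 1/9

1/9


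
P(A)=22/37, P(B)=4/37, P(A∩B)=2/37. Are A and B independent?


P(A)*P(B) = 22/37*4/37 = 88/1369
P(A∩B) = 2/37 != 88/1369, so not independent

No, A and B are not independent


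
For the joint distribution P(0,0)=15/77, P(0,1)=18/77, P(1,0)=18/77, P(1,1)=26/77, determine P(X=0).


P(X=0) = P(0,0)+P(0,1) = 15/77 + 18/77 = 33/77 = 3/7

3/7


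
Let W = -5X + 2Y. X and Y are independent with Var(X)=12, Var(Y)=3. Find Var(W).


Independence => Cov(X,Y)=0
Var(-5X + 2Y) = (-5)^2*Var(X) + 2^2*Var(Y)
= 25*12 + 4*3 = 312

312


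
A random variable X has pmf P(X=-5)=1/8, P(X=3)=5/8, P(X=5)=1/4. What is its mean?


E[X] = sum(x * P(x))
= -5*1/8 + 3*5/8 + 5*1/4
= 5/2

5/2


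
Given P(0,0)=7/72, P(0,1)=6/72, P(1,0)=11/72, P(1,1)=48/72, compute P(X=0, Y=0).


Read from table: P(X=0, Y=0) = 7/72

7/72


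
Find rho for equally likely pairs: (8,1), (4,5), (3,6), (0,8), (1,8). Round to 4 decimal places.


Cov(X,Y) = -7.1200, Var(X) = 7.7600, Var(Y) = 6.6400
rho = Cov/(sqrt(VarX)*sqrt(VarY)) = -0.9919

-0.9919


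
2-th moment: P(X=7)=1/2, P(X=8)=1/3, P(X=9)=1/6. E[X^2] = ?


E[X^2] = sum(x^2 * P(x))
= 49*1/2 + 64*1/3 + 81*1/6
= 178/3

178/3


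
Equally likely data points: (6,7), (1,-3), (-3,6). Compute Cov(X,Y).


E[X]=4/3, E[Y]=10/3, E[XY]=7
Cov(X,Y) = E[XY] - E[X]E[Y] = 7 - 4/3*10/3 = 23/9

23/9


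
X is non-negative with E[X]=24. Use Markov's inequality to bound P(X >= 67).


Markov: P(X >= a) <= E[X]/a
P(X >= 67) <= 24/67

24/67


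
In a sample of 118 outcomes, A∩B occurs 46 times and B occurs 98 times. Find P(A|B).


P(A|B) = P(A∩B)/P(B) = (46/118)/(98/118) = 46/98 = 23/49

23/49


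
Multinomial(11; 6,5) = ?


11! = 39916800
Denominator: 6!=720 * 5!=120
Coefficient = 39916800 / 86400 = 462

462


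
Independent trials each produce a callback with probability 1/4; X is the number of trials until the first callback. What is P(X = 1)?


P(X=1) = (1-p)^0 * p = (3/4)^0 * 1/4
= 1 * 1/4 = 1/4

1/4


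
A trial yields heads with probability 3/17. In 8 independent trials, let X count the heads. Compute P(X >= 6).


P(X>=6) = P(X=6) + P(X=7) + P(X=8)
= 4000752/6975757441 + 244944/6975757441 + 6561/6975757441
= 4252257/6975757441

4252257/6975757441


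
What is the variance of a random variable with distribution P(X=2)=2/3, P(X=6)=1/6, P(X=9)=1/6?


E[X] = 23/6, E[X^2] = 133/6
Var(X) = E[X^2] - (E[X])^2 = 133/6 - (23/6)^2 = 269/36

269/36


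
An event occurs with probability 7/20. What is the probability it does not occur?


P(A') = 1 - P(A) = 1 - 7/20 = 13/20

13/20


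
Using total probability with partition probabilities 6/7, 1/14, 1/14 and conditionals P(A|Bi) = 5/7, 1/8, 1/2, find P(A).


P(A) = P(A|B1)P(B1) + P(A|B2)P(B2) + P(A|B3)P(B3)
= 5/7*6/7 + 1/8*1/14 + 1/2*1/14
= 30/49 + 1/112 + 1/28 = 515/784

515/784


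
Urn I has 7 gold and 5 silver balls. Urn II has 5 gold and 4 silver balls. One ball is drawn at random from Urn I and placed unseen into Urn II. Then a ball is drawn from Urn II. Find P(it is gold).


P(transfer gold) = 7/12; P(transfer silver) = 5/12
If gold transferred: Urn II has 6 gold of 10, so P(gold|gold moved) = 3/5
If silver transferred: Urn II has 5 gold of 10, so P(gold|silver moved) = 1/2
By total probability: P(gold) = 7/12*3/5 + 5/12*1/2 = 67/120

67/120


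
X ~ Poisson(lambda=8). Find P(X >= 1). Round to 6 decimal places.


P(X>=1) = 1 - P(X<=0) = 1 - (e^(-8)*8^0/0!)
≈ 1 - 0.0003354626 = 0.9996645374
≈ 0.999665

0.999665


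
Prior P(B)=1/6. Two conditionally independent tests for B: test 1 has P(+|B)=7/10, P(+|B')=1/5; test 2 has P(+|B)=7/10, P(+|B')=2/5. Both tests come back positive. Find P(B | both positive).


After test 1: P(+) = 7/10*1/6 + 1/5*5/6 = 17/60
P(B|+) = (7/60)/(17/60) = 7/17
After test 2 (use post1 as new prior): P(+) = 7/10*7/17 + 2/5*10/17 = 89/170
P(B|+,+) = (49/170)/(89/170) = 49/89

49/89


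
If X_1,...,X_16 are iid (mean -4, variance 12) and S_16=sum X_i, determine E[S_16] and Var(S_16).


E[S_n] = n*mu = 16*-4 = -64
Var(S_n) = n*sigma^2 = 16*12 = 192

E[S_16]=-64, Var(S_16)=192


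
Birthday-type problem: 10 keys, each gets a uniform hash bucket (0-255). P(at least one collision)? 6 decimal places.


P(all different) = prod((256-i)/256 for i=0..9) = 0.836945
P(at least one match) = 1 - 0.836945 = 0.163055

0.163055


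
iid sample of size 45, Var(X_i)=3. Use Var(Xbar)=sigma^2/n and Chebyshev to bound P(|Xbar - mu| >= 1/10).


Var(Xbar) = Var(X)/n = 3/45
Chebyshev: P(|Xbar-mu| >= 1/10) <= Var(Xbar)/(1/10)^2 = (1/15)/(1/100) = 20/3
Bound exceeds 1, so trivial bound: 1

1


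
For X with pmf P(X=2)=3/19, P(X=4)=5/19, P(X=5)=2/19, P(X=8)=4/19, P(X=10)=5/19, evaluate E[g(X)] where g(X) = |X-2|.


E[|X-2|] = sum(g(x)*P(x))
= 0*3/19 + 2*5/19 + 3*2/19 + 6*4/19 + 8*5/19
= 80/19

80/19


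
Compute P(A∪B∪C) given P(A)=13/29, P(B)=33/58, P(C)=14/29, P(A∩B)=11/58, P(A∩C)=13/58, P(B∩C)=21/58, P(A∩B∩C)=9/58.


P(A∪B∪C) = P(A)+P(B)+P(C) - P(AB)-P(AC)-P(BC) + P(ABC)
= 13/29+33/58+14/29 - 11/58-13/58-21/58 + 9/58
= 51/58

51/58


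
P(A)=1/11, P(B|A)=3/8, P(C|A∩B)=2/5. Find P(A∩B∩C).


P(A∩B∩C) = P(A) * P(B|A) * P(C|A∩B)
= 1/11 * 3/8 * 2/5
= 3/88 * 2/5 = 3/220

3/220


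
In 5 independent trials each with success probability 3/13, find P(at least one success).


P(at least one) = 1 - P(none)
P(none) = (1 - 3/13)^5 = (10/13)^5 = 100000/371293
P(at least one) = 1 - 100000/371293 = 271293/371293

271293/371293


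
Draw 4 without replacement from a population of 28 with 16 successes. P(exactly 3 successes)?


P(X=3) = C(16,3)*C(12,1) / C(28,4)
= 560*12 / 20475
= 6720/20475 = 64/195

64/195


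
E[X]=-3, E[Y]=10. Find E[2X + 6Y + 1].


E[2X + 6Y + 1] = 2*E[X] + 6*E[Y] + 1
= (2)*(-3) + (6)*(10) + (1)
= -6 + 60 + 1 = 55

55


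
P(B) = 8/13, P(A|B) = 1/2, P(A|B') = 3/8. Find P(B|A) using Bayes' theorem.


P(A) = P(A|B)P(B) + P(A|B')P(B') = 1/2*8/13 + 3/8*5/13 = 47/104
P(B|A) = P(A|B)P(B)/P(A) = (4/13)/(47/104) = 32/47

32/47


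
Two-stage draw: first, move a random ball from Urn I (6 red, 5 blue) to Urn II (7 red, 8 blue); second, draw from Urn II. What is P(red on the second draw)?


P(transfer red) = 6/11; P(transfer blue) = 5/11
If red transferred: Urn II has 8 red of 16, so P(red|red moved) = 1/2
If blue transferred: Urn II has 7 red of 16, so P(red|blue moved) = 7/16
By total probability: P(red) = 6/11*1/2 + 5/11*7/16 = 83/176

83/176


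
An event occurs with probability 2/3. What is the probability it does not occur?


P(A') = 1 - P(A) = 1 - 2/3 = 1/3

1/3


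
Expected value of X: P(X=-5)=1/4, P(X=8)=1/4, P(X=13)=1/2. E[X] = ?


E[X] = sum(x * P(x))
= -5*1/4 + 8*1/4 + 13*1/2
= 29/4

29/4


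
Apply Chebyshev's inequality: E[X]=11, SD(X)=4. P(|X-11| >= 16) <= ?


k = 16/4 = 4
Chebyshev: P(|X-mu| >= k*sigma) <= 1/k^2 = 1/4^2 = 1/16

1/16


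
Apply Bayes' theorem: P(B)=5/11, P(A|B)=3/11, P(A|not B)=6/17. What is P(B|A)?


P(A) = P(A|B)P(B) + P(A|B')P(B') = 3/11*5/11 + 6/17*6/11 = 651/2057
P(B|A) = P(A|B)P(B)/P(A) = (15/121)/(651/2057) = 85/217

85/217


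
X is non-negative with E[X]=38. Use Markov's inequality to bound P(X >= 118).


Markov: P(X >= a) <= E[X]/a
P(X >= 118) <= 38/118 = 19/59

19/59


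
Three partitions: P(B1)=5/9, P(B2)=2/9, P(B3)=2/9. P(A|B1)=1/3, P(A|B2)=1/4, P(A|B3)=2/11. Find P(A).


P(A) = P(A|B1)P(B1) + P(A|B2)P(B2) + P(A|B3)P(B3)
= 1/3*5/9 + 1/4*2/9 + 2/11*2/9
= 5/27 + 1/18 + 4/99 = 167/594

167/594


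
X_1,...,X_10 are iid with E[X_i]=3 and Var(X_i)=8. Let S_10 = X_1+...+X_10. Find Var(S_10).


By independence, Var(S_n) = n*Var(X_1) = 10*8 = 80

80


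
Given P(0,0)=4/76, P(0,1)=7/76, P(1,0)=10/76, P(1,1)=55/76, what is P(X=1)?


P(X=1) = P(1,0)+P(1,1) = 10/76 + 55/76 = 65/76

65/76


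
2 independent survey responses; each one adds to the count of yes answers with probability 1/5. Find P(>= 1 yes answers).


P(at least one) = 1 - P(none)
P(none) = (1 - 1/5)^2 = (4/5)^2 = 16/25
P(at least one) = 1 - 16/25 = 9/25

9/25


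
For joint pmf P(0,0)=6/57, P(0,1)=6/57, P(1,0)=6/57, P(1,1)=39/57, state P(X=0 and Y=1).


Read from table: P(X=0, Y=1) = 6/57 = 2/19

2/19


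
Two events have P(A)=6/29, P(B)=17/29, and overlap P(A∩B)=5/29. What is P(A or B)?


P(A∪B) = P(A) + P(B) - P(A∩B)
= 6/29 + 17/29 - 5/29 = 18/29

18/29


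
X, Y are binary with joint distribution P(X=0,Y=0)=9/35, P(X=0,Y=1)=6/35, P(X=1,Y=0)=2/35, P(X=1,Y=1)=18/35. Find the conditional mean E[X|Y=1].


P(Y=1) = 24/35
E[X|Y=1] = (0*6 + 1*18)/24 = 18/24 = 3/4

3/4


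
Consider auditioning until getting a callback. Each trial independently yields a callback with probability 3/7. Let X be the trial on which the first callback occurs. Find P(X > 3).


P(X > 3) = P(first 3 trials all fail) = (1-p)^3 = (4/7)^3 = 64/343

64/343


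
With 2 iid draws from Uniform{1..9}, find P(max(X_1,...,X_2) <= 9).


P(max <= 9) = P(all X_i <= 9) = (P(X_1 <= 9))^2
= (9/9)^2 = 1^2 = 1

1


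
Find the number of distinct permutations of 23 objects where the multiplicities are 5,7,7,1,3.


23! = 25852016738884976640000
Denominator: 5!=120 * 7!=5040 * 7!=5040 * 1!=1 * 3!=6
Coefficient = 25852016738884976640000 / 18289152000 = 1413516424320

1413516424320


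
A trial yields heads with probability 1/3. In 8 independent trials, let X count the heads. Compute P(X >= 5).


P(X>=5) = P(X=5) + P(X=6) + P(X=7) + P(X=8)
= 448/6561 + 112/6561 + 16/6561 + 1/6561
= 577/6561

577/6561


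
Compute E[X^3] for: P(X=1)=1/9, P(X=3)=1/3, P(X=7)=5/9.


E[X^3] = sum(x^3 * P(x))
= 1*1/9 + 27*1/3 + 343*5/9
= 599/3

599/3


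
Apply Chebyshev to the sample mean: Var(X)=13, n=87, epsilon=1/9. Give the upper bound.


Var(Xbar) = Var(X)/n = 13/87
Chebyshev: P(|Xbar-mu| >= 1/9) <= Var(Xbar)/(1/9)^2 = (13/87)/(1/81) = 351/29
Bound exceeds 1, so trivial bound: 1

1
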